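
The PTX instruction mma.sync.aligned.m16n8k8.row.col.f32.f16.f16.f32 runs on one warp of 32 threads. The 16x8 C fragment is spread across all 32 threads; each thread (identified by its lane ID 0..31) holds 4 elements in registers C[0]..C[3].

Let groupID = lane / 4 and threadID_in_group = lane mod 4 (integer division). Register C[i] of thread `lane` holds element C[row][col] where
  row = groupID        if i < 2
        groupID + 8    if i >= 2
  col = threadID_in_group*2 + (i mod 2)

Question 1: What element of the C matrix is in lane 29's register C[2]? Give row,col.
lane 29: gr=7 (29/4), th=1 (29%4)
i=2: r=7+8=15, c=1*2+0=2

15,2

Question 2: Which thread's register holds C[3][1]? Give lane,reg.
12,1

r=3→G=3,rhi=0  c=1→T=0,p=1
L=3*4+0=12  i=0*2+1=1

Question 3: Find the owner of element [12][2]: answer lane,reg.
r:12=>grp=4,rB=1  c:2=>tig=1,lo=0
L=4*4+1=17  i=1*2+0=2

17,2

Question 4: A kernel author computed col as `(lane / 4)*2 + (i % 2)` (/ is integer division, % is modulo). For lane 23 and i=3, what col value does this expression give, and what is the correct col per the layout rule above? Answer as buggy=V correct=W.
buggy=11 correct=7

`(lane / 4)*2 + (i % 2)`[23,3]=>11
lane 23=>23/4=5, 23 mod 4=3
i=3  r:5+8=>13  c:2·3+1=>7
col: 11 vs 7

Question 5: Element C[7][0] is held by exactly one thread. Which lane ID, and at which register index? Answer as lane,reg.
r=7⇒gr=7,Rb=0  c=0⇒th=0,odd=0
L=7*4+0=28  i=0*2+0=0

28,0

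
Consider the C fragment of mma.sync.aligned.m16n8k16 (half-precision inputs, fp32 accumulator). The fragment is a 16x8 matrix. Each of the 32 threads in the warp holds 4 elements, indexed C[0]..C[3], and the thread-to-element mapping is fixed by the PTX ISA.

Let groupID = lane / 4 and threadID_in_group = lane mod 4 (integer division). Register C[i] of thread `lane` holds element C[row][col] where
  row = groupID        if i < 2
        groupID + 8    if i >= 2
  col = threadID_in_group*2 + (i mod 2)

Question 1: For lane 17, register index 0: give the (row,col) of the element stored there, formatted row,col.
lane 17: gid=4 (17/4), tid=1 (17%4)
i=0: r=4+0=4, c=1*2+0=2

4,2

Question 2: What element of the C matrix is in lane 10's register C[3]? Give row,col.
lane 10->10/4=2, 10 mod 4=2
i=3  r:2+8->10  c:2·2+1->5

10,5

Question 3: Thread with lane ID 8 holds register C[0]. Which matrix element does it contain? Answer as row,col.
lane 8: gid=2 (8/4), tid=0 (8%4)
i=0: r=2+0=2, c=0*2+0=0

2,0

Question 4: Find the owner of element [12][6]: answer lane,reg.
r:12=>grp=4,rB=1  c:6=>tig=3,lo=0
L=4*4+3=19  i=1*2+0=2

19,2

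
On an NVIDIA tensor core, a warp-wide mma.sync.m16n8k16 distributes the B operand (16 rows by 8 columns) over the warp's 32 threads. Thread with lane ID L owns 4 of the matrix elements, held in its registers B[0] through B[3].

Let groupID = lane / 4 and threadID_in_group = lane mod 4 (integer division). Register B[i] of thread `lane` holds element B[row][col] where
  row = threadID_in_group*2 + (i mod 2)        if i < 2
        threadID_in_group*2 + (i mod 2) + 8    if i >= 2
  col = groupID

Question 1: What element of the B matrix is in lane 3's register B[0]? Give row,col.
6,0

L=3→G=3>>2=0, T=3&3=3
[0]→row 3·2+0+0=6  col G=0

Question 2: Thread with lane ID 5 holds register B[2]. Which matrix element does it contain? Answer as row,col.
lane 5⇒5/4=1, 5 mod 4=1
i=2  r:2·1+0+8⇒10  c:1

10,1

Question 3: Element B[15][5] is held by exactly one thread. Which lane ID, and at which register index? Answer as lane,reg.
23,3

c:5=>grp=5  r:15=>rB=1,tig=3,lo=1
L=5*4+3=23  i=1*2+1=3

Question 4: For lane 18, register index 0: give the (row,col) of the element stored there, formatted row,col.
4,4

lane 18: grp=4 (18/4), tig=2 (18%4)
i=0: r=2*2+0+0=4, c=grp=4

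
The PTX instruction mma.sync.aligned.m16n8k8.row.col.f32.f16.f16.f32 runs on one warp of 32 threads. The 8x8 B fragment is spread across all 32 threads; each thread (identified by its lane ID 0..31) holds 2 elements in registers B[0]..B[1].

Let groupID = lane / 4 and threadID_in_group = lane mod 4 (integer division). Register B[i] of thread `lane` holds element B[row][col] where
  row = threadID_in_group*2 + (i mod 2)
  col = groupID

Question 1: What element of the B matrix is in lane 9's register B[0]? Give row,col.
2,2

9: gr=2,th=1
[0] (1*2+0,2) = (2,2)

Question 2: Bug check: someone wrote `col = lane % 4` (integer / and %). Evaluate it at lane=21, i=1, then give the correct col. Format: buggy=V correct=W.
buggy=1 correct=5

`lane % 4`[21,1]->1
lane 21: gid=5 (21/4), tid=1 (21%4)
i=1: r=1*2+1=3, c=gid=5
col: 1 vs 5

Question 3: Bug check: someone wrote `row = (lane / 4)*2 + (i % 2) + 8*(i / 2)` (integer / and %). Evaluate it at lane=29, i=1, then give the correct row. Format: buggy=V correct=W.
buggy=15 correct=3

`(lane / 4)*2 + (i % 2) + 8*(i / 2)`[29,1]->15
lane 29->29/4=7, 29 mod 4=1
i=1  r:2·1+1->3  c:7
row: 15 vs 3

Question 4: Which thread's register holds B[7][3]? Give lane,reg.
c=3⇒gr=3  r=7⇒th=3,odd=1
L=3*4+3=15  i=1=1

15,1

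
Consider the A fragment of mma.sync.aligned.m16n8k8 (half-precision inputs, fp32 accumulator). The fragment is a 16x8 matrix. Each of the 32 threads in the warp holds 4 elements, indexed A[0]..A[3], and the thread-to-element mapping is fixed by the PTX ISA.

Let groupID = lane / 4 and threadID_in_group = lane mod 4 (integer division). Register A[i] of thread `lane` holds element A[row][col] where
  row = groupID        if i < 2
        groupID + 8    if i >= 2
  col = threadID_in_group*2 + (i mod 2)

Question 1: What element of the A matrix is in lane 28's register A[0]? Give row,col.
L=28->g=28>>2=7, t=28&3=0
[0]->row 7+0=7  col 0·2+0=0

7,0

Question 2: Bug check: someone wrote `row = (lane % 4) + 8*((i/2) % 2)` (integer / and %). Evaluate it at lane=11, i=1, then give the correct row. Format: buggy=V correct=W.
buggy=3 correct=2

`(lane % 4) + 8*((i/2) % 2)`[11,1]⇒3
lane 11⇒11/4=2, 11 mod 4=3
i=1  r:2+0⇒2  c:2·3+1⇒7
row: 3 vs 2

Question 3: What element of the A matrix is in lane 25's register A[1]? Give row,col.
6,3

L=25->g=25>>2=6, t=25&3=1
[1]->row 6+0=6  col 1·2+1=3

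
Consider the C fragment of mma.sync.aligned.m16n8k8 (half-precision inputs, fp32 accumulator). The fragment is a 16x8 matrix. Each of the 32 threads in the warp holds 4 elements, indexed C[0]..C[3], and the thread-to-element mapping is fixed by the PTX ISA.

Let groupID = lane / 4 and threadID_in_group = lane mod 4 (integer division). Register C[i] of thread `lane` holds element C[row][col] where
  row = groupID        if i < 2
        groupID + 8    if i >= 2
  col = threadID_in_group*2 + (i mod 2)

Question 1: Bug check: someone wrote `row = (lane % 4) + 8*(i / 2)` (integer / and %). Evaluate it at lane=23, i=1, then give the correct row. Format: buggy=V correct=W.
`(lane % 4) + 8*(i / 2)`[23,1]→3
23: G=5,T=3
[1] (5+0,3*2+1) = (5,7)
row: 3 vs 5

buggy=3 correct=5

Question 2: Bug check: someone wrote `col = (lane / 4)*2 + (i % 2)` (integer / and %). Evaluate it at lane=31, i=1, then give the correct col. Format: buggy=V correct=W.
`(lane / 4)*2 + (i % 2)`[31,1]->15
31: gid=7,tid=3
[1] (7+0,3*2+1) = (7,7)
col: 15 vs 7

buggy=15 correct=7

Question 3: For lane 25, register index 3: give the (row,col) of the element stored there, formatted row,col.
14,3

L=25->gid=25>>2=6, tid=25&3=1
[3]->row 6+8=14  col 1·2+1=3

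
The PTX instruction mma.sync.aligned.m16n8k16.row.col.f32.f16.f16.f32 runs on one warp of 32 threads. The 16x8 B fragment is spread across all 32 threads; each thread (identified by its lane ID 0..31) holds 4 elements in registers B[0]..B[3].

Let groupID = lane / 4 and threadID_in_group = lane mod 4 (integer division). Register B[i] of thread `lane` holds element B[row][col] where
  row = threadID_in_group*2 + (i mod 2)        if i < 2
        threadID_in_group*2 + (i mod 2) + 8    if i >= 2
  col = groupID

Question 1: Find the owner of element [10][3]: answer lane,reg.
13,2

c=3⇒gr=3  r=10⇒Rb=1,th=1,odd=0
L=3*4+1=13  i=1*2+0=2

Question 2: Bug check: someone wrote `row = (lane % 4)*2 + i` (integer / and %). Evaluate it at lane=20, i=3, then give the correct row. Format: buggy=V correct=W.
buggy=3 correct=9

`(lane % 4)*2 + i`[20,3]→3
L=20→G=20>>2=5, T=20&3=0
[3]→row 0·2+1+8=9  col G=5
row: 3 vs 9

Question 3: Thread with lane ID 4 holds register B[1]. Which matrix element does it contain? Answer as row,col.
1,1

L=4⇒gr=4>>2=1, th=4&3=0
[1]⇒row 0·2+1+0=1  col gr=1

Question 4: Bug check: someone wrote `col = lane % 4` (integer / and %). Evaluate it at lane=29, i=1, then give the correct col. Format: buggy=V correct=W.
`lane % 4`[29,1]->1
lane 29->29/4=7, 29 mod 4=1
i=1  r:2·1+1+0->3  c:7
col: 1 vs 7

buggy=1 correct=7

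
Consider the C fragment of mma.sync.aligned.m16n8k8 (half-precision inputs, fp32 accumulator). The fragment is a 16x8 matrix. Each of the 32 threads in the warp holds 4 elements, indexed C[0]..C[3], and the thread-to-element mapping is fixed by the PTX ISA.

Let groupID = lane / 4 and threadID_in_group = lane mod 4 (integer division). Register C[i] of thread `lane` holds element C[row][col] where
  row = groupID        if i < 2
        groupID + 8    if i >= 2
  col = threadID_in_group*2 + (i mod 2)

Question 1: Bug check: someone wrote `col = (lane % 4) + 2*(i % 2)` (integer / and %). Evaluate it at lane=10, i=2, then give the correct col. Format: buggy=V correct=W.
buggy=2 correct=4

`(lane % 4) + 2*(i % 2)`[10,2]=>2
10: grp=2,tig=2
[2] (2+8,2*2+0) = (10,4)
col: 2 vs 4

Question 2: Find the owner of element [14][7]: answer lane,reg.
27,3

r=14⇒gr=6,Rb=1  c=7⇒th=3,odd=1
L=6*4+3=27  i=1*2+1=3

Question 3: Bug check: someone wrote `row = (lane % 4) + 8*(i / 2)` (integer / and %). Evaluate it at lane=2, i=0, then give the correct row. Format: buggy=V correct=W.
buggy=2 correct=0

`(lane % 4) + 8*(i / 2)`[2,0]→2
lane 2: G=0 (2/4), T=2 (2%4)
i=0: r=0+0=0, c=2*2+0=4
row: 2 vs 0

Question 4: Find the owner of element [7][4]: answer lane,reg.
30,0

r:7=>grp=7,rB=0  c:4=>tig=2,lo=0
L=7*4+2=30  i=0*2+0=0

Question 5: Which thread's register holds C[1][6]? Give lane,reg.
7,0

r:1=>grp=1,rB=0  c:6=>tig=3,lo=0
L=1*4+3=7  i=0*2+0=0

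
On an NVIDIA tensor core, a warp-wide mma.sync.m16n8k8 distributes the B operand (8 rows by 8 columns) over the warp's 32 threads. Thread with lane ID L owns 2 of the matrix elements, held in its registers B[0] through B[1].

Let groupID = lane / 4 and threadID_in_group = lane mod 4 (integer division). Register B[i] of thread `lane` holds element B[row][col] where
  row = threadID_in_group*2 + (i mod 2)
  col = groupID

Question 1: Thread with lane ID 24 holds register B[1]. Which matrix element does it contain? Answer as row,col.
lane 24->24/4=6, 24 mod 4=0
i=1  r:2·0+1->1  c:6

1,6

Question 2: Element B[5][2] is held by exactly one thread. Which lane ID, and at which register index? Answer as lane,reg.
c: 2->gid=2  r: 5->tid=2,i&1=1
L=2*4+2=10  i=1=1

10,1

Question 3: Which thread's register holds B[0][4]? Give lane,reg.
16,0

c=4⇒gr=4  r=0⇒th=0,odd=0
L=4*4+0=16  i=0=0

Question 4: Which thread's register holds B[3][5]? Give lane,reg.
c=5⇒gr=5  r=3⇒th=1,odd=1
L=5*4+1=21  i=1=1

21,1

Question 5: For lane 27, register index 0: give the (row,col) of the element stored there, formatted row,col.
lane 27: G=6 (27/4), T=3 (27%4)
i=0: r=3*2+0=6, c=G=6

6,6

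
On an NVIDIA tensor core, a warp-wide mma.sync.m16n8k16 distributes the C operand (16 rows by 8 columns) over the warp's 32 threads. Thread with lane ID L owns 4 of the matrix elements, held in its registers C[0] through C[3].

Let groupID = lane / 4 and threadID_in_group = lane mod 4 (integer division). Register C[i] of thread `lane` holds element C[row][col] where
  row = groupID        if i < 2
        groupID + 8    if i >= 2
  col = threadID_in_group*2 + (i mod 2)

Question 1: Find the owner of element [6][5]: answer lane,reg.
r=6->g=6,rb=0  c=5->t=2,b0=1
L=6*4+2=26  i=0*2+1=1

26,1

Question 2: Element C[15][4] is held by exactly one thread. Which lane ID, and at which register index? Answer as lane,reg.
30,2

r=15→G=7,rhi=1  c=4→T=2,p=0
L=7*4+2=30  i=1*2+0=2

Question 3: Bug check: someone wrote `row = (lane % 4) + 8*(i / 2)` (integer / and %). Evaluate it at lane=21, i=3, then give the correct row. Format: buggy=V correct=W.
`(lane % 4) + 8*(i / 2)`[21,3]⇒9
lane 21: gr=5 (21/4), th=1 (21%4)
i=3: r=5+8=13, c=1*2+1=3
row: 9 vs 13

buggy=9 correct=13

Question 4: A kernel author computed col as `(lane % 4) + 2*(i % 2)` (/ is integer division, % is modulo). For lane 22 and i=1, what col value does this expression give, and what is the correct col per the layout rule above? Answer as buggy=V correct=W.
`(lane % 4) + 2*(i % 2)`[22,1]→4
lane 22: G=5 (22/4), T=2 (22%4)
i=1: r=5+0=5, c=2*2+1=5
col: 4 vs 5

buggy=4 correct=5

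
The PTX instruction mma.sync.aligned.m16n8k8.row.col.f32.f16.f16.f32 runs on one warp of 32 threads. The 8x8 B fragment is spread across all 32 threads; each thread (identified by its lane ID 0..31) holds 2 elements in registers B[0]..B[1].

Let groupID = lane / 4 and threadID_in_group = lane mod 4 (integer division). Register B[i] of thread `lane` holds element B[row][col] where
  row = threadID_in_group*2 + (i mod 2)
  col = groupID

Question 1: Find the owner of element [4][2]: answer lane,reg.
10,0

c:2=>grp=2  r:4=>tig=2,lo=0
L=2*4+2=10  i=0=0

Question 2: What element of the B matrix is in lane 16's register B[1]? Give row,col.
16: gr=4,th=0
[1] (0*2+1,4) = (1,4)

1,4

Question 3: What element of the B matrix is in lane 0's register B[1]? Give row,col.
lane 0→0/4=0, 0 mod 4=0
i=1  r:2·0+1→1  c:0

1,0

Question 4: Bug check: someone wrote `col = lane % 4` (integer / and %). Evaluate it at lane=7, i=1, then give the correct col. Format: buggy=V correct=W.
`lane % 4`[7,1]->3
lane 7: gid=1 (7/4), tid=3 (7%4)
i=1: r=3*2+1=7, c=gid=1
col: 3 vs 1

buggy=3 correct=1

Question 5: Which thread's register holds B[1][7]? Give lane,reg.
c=7->g=7  r=1->t=0,b0=1
L=7*4+0=28  i=1=1

28,1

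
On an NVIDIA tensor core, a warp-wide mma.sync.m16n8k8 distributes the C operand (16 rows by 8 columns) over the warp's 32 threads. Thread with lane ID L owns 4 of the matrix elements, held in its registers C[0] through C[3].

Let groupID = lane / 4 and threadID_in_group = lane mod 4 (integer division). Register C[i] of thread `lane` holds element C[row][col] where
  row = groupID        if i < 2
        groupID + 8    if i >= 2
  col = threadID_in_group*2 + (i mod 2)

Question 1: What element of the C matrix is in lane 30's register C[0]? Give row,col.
7,4

lane 30: g=7 (30/4), t=2 (30%4)
i=0: r=7+0=7, c=2*2+0=4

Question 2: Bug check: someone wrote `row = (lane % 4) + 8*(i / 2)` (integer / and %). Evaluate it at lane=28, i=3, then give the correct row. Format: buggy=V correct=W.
buggy=8 correct=15

`(lane % 4) + 8*(i / 2)`[28,3]->8
lane 28: g=7 (28/4), t=0 (28%4)
i=3: r=7+8=15, c=0*2+1=1
row: 8 vs 15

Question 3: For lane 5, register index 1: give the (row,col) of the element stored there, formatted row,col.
5: g=1,t=1
[1] (1+0,1*2+1) = (1,3)

1,3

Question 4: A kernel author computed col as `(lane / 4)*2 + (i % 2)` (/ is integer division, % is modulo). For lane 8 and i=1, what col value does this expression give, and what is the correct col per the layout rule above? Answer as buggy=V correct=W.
buggy=5 correct=1

`(lane / 4)*2 + (i % 2)`[8,1]⇒5
L=8⇒gr=8>>2=2, th=8&3=0
[1]⇒row 2+0=2  col 0·2+1=1
col: 5 vs 1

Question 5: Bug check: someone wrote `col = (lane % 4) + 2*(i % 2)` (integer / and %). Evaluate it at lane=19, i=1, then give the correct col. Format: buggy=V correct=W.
`(lane % 4) + 2*(i % 2)`[19,1]->5
lane 19: gid=4 (19/4), tid=3 (19%4)
i=1: r=4+0=4, c=3*2+1=7
col: 5 vs 7

buggy=5 correct=7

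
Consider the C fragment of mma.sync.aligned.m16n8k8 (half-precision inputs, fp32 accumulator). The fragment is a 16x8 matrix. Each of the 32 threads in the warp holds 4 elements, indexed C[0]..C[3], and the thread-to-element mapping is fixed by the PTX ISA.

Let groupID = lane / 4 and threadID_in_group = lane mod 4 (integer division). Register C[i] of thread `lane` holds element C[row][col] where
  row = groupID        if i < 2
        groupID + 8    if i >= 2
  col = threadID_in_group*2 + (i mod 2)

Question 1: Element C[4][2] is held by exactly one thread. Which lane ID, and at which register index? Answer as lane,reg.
17,0

r=4→G=4,rhi=0  c=2→T=1,p=0
L=4*4+1=17  i=0*2+0=0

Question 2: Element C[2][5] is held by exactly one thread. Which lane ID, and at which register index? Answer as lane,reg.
10,1

r:2=>grp=2,rB=0  c:5=>tig=2,lo=1
L=2*4+2=10  i=0*2+1=1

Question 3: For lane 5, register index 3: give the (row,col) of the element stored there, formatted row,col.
9,3

lane 5: G=1 (5/4), T=1 (5%4)
i=3: r=1+8=9, c=1*2+1=3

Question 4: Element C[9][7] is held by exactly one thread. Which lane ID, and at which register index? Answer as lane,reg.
r=9→G=1,rhi=1  c=7→T=3,p=1
L=1*4+3=7  i=1*2+1=3

7,3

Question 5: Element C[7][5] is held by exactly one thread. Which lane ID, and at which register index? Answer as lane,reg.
r=7→G=7,rhi=0  c=5→T=2,p=1
L=7*4+2=30  i=0*2+1=1

30,1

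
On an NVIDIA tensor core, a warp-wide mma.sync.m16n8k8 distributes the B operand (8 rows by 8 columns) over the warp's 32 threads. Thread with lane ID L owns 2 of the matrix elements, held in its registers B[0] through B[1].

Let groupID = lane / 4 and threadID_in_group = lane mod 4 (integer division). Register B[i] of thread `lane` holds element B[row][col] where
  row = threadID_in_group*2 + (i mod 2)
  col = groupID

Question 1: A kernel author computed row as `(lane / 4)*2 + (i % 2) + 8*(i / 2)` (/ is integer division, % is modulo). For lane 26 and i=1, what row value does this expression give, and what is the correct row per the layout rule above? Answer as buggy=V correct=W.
`(lane / 4)*2 + (i % 2) + 8*(i / 2)`[26,1]->13
lane 26->26/4=6, 26 mod 4=2
i=1  r:2·2+1->5  c:6
row: 13 vs 5

buggy=13 correct=5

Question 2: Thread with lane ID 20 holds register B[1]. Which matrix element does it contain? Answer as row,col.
1,5

L=20=>grp=20>>2=5, tig=20&3=0
[1]=>row 0·2+1=1  col grp=5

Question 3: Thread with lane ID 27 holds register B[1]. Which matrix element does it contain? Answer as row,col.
lane 27: grp=6 (27/4), tig=3 (27%4)
i=1: r=3*2+1=7, c=grp=6

7,6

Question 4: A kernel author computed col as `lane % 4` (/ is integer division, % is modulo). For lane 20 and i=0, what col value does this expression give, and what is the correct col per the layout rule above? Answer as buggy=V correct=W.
buggy=0 correct=5

`lane % 4`[20,0]->0
lane 20: g=5 (20/4), t=0 (20%4)
i=0: r=0*2+0=0, c=g=5
col: 0 vs 5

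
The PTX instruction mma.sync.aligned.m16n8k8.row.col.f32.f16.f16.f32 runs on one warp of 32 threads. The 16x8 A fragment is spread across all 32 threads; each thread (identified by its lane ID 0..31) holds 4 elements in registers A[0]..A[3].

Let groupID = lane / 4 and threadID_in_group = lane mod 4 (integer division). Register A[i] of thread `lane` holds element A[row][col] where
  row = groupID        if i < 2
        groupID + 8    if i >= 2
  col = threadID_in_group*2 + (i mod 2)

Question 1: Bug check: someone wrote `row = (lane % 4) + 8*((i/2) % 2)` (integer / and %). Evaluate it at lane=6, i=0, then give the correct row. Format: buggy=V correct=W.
buggy=2 correct=1

`(lane % 4) + 8*((i/2) % 2)`[6,0]->2
L=6->gid=6>>2=1, tid=6&3=2
[0]->row 1+0=1  col 2·2+0=4
row: 2 vs 1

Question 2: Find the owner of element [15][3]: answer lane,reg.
29,3

r=15→G=7,rhi=1  c=3→T=1,p=1
L=7*4+1=29  i=1*2+1=3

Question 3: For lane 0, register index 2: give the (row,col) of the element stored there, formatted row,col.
8,0

L=0→G=0>>2=0, T=0&3=0
[2]→row 0+8=8  col 0·2+0=0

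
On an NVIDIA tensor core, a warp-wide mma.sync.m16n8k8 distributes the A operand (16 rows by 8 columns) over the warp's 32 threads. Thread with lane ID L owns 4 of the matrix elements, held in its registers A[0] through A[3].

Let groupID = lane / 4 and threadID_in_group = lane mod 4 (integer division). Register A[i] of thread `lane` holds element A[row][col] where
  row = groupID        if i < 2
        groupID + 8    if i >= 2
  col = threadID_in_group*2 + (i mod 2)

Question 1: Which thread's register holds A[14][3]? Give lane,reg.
r:14=>grp=6,rB=1  c:3=>tig=1,lo=1
L=6*4+1=25  i=1*2+1=3

25,3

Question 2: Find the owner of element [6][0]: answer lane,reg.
24,0

r=6→G=6,rhi=0  c=0→T=0,p=0
L=6*4+0=24  i=0*2+0=0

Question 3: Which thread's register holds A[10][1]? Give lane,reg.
r=10->g=2,rb=1  c=1->t=0,b0=1
L=2*4+0=8  i=1*2+1=3

8,3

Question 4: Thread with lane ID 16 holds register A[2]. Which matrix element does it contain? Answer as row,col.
12,0

16: gr=4,th=0
[2] (4+8,0*2+0) = (12,0)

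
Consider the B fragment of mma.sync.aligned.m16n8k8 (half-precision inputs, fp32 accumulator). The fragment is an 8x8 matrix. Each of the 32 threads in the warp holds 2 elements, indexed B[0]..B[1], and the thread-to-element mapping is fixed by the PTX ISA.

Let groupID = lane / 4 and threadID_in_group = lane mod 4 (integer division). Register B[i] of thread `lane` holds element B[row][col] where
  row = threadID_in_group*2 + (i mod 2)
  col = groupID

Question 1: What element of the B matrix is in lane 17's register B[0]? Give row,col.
17: g=4,t=1
[0] (1*2+0,4) = (2,4)

2,4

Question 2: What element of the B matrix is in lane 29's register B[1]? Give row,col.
lane 29: gr=7 (29/4), th=1 (29%4)
i=1: r=1*2+1=3, c=gr=7

3,7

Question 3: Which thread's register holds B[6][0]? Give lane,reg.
c=0->g=0  r=6->t=3,b0=0
L=0*4+3=3  i=0=0

3,0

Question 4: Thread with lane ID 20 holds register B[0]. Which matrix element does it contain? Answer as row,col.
0,5

lane 20=>20/4=5, 20 mod 4=0
i=0  r:2·0+0=>0  c:5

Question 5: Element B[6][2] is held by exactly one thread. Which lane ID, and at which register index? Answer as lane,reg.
c=2⇒gr=2  r=6⇒th=3,odd=0
L=2*4+3=11  i=0=0

11,0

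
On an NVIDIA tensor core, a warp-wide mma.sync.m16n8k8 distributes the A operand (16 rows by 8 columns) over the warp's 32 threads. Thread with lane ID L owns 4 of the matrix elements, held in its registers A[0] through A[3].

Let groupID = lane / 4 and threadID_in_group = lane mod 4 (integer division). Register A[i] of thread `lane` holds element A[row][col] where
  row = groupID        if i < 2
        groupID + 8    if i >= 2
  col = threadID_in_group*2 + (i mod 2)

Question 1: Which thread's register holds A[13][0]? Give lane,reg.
r: 13->gid=5,r8=1  c: 0->tid=0,i&1=0
L=5*4+0=20  i=1*2+0=2

20,2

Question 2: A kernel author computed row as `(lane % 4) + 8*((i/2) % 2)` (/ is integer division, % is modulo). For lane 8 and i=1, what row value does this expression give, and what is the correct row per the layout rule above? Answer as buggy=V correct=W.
buggy=0 correct=2

`(lane % 4) + 8*((i/2) % 2)`[8,1]->0
lane 8->8/4=2, 8 mod 4=0
i=1  r:2+0->2  c:2·0+1->1
row: 0 vs 2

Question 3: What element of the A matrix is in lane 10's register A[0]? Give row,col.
L=10⇒gr=10>>2=2, th=10&3=2
[0]⇒row 2+0=2  col 2·2+0=4

2,4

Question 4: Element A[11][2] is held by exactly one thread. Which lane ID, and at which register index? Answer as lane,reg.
r:11=>grp=3,rB=1  c:2=>tig=1,lo=0
L=3*4+1=13  i=1*2+0=2

13,2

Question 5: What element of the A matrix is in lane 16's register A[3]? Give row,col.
lane 16->16/4=4, 16 mod 4=0
i=3  r:4+8->12  c:2·0+1->1

12,1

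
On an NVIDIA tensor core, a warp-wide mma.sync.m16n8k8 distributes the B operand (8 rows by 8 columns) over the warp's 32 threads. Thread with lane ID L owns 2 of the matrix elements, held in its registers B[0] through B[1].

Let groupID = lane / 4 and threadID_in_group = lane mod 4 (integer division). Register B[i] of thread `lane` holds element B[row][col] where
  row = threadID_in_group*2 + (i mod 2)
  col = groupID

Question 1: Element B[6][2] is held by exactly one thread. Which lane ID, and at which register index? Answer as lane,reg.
c=2→G=2  r=6→T=3,p=0
L=2*4+3=11  i=0=0

11,0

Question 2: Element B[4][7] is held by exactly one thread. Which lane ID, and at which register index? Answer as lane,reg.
c=7⇒gr=7  r=4⇒th=2,odd=0
L=7*4+2=30  i=0=0

30,0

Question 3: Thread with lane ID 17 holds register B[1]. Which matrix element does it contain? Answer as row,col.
17: grp=4,tig=1
[1] (1*2+1,4) = (3,4)

3,4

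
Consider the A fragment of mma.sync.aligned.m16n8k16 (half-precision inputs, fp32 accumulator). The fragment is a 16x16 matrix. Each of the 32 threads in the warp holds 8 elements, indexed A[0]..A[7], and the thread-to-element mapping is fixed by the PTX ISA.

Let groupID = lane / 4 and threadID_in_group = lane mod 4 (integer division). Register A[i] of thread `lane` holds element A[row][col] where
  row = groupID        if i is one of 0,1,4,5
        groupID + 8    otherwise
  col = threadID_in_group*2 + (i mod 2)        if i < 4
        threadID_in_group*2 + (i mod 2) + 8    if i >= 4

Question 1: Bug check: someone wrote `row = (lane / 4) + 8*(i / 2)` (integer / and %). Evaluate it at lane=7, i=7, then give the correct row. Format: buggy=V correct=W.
buggy=25 correct=9

`(lane / 4) + 8*(i / 2)`[7,7]→25
lane 7→7/4=1, 7 mod 4=3
i=7  r:1+8→9  c:2·3+1+8→15
row: 25 vs 9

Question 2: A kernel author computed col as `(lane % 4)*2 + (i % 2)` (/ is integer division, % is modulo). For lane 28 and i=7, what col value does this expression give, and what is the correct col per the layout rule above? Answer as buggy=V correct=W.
`(lane % 4)*2 + (i % 2)`[28,7]⇒1
lane 28⇒28/4=7, 28 mod 4=0
i=7  r:7+8⇒15  c:2·0+1+8⇒9
col: 1 vs 9

buggy=1 correct=9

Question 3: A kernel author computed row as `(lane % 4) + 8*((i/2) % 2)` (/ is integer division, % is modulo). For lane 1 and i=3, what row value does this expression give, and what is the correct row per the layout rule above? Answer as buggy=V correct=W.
`(lane % 4) + 8*((i/2) % 2)`[1,3]⇒9
L=1⇒gr=1>>2=0, th=1&3=1
[3]⇒row 0+8=8  col 1·2+1+0=3
row: 9 vs 8

buggy=9 correct=8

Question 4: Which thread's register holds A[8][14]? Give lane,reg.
3,6

r=8⇒gr=0,Rb=1  c=14⇒Cb=1,th=3,odd=0
L=0*4+3=3  i=1*4+1*2+0=6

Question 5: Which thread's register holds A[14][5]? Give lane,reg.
26,3

r=14->g=6,rb=1  c=5->cb=0,t=2,b0=1
L=6*4+2=26  i=0*4+1*2+1=3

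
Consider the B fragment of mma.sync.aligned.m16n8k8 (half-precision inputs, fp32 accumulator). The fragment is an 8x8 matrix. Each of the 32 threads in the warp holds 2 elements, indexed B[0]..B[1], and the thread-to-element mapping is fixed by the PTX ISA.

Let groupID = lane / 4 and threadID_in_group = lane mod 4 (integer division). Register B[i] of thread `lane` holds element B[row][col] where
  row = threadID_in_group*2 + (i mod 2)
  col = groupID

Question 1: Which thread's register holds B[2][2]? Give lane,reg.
9,0

c=2⇒gr=2  r=2⇒th=1,odd=0
L=2*4+1=9  i=0=0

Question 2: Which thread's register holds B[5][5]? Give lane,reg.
22,1

c=5->g=5  r=5->t=2,b0=1
L=5*4+2=22  i=1=1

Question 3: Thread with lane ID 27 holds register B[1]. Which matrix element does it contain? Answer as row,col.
lane 27: grp=6 (27/4), tig=3 (27%4)
i=1: r=3*2+1=7, c=grp=6

7,6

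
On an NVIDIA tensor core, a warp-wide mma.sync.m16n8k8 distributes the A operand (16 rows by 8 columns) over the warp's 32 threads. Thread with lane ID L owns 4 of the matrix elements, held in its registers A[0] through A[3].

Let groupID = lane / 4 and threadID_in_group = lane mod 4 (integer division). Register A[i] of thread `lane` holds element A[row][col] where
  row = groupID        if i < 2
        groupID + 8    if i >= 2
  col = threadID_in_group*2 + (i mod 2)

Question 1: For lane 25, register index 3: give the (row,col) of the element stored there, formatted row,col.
14,3

lane 25: grp=6 (25/4), tig=1 (25%4)
i=3: r=6+8=14, c=1*2+1=3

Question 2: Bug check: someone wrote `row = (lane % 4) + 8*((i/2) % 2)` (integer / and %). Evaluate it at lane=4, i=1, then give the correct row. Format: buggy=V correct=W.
buggy=0 correct=1

`(lane % 4) + 8*((i/2) % 2)`[4,1]⇒0
lane 4: gr=1 (4/4), th=0 (4%4)
i=1: r=1+0=1, c=0*2+1=1
row: 0 vs 1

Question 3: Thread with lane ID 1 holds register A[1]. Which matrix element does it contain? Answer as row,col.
lane 1: G=0 (1/4), T=1 (1%4)
i=1: r=0+0=0, c=1*2+1=3

0,3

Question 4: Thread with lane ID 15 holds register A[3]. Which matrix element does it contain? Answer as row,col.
L=15→G=15>>2=3, T=15&3=3
[3]→row 3+8=11  col 3·2+1=7

11,7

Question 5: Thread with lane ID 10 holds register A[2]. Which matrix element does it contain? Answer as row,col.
10,4

lane 10->10/4=2, 10 mod 4=2
i=2  r:2+8->10  c:2·2+0->4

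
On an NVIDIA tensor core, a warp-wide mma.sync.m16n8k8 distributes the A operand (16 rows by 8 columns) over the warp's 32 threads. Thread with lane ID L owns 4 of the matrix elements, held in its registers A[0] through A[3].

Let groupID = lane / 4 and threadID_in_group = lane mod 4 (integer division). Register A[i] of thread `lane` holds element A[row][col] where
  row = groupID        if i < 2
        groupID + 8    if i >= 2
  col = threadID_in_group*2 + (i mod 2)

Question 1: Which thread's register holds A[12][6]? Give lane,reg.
r: 12->gid=4,r8=1  c: 6->tid=3,i&1=0
L=4*4+3=19  i=1*2+0=2

19,2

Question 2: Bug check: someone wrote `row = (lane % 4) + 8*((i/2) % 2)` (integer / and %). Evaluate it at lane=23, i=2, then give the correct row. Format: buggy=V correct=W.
`(lane % 4) + 8*((i/2) % 2)`[23,2]->11
lane 23->23/4=5, 23 mod 4=3
i=2  r:5+8->13  c:2·3+0->6
row: 11 vs 13

buggy=11 correct=13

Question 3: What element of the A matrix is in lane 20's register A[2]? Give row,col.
20: grp=5,tig=0
[2] (5+8,0*2+0) = (13,0)

13,0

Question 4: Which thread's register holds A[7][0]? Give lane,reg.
r=7⇒gr=7,Rb=0  c=0⇒th=0,odd=0
L=7*4+0=28  i=0*2+0=0

28,0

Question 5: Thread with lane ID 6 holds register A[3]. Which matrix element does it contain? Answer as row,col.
9,5

6: G=1,T=2
[3] (1+8,2*2+1) = (9,5)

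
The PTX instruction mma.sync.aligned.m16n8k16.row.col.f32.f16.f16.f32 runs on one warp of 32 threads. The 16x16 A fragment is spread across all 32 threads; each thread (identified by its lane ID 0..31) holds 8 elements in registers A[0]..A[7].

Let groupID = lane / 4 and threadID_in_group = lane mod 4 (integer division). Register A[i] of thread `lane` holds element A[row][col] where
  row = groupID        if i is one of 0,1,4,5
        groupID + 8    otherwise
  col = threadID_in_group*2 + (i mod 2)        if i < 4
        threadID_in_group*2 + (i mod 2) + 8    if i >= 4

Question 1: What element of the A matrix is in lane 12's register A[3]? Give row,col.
lane 12: grp=3 (12/4), tig=0 (12%4)
i=3: r=3+8=11, c=0*2+1+0=1

11,1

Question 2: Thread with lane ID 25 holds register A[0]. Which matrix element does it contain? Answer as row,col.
6,2

lane 25→25/4=6, 25 mod 4=1
i=0  r:6+0→6  c:2·1+0+0→2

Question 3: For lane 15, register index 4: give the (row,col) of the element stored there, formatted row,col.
15: gr=3,th=3
[4] (3+0,3*2+0+8) = (3,14)

3,14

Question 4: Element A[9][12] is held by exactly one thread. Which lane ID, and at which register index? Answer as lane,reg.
r=9⇒gr=1,Rb=1  c=12⇒Cb=1,th=2,odd=0
L=1*4+2=6  i=1*4+1*2+0=6

6,6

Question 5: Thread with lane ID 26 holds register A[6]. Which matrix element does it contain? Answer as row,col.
14,12

lane 26: gid=6 (26/4), tid=2 (26%4)
i=6: r=6+8=14, c=2*2+0+8=12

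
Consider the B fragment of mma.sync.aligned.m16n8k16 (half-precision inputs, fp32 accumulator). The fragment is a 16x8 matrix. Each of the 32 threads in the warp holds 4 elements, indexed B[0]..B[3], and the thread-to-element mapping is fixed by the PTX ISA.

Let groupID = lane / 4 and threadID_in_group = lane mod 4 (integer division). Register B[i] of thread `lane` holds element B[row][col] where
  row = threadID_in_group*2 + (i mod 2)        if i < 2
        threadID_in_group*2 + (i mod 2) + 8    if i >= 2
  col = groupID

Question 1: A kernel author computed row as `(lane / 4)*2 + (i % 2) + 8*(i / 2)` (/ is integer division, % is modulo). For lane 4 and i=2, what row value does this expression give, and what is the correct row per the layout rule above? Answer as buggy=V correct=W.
buggy=10 correct=8

`(lane / 4)*2 + (i % 2) + 8*(i / 2)`[4,2]->10
lane 4->4/4=1, 4 mod 4=0
i=2  r:2·0+0+8->8  c:1
row: 10 vs 8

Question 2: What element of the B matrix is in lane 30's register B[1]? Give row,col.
30: grp=7,tig=2
[1] (2*2+1+0,7) = (5,7)

5,7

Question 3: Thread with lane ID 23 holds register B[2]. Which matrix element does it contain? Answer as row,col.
23: g=5,t=3
[2] (3*2+0+8,5) = (14,5)

14,5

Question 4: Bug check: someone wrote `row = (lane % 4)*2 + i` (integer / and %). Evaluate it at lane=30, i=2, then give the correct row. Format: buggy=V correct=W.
buggy=6 correct=12

`(lane % 4)*2 + i`[30,2]=>6
lane 30=>30/4=7, 30 mod 4=2
i=2  r:2·2+0+8=>12  c:7
row: 6 vs 12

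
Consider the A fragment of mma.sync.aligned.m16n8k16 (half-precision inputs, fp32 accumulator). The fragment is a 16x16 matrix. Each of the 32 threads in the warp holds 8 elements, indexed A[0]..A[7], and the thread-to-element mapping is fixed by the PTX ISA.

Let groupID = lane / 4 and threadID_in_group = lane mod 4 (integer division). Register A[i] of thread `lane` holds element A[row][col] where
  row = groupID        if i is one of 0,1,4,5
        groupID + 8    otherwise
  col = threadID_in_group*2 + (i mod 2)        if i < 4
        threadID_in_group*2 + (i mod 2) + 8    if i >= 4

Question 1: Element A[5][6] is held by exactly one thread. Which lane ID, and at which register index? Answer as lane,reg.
23,0

r:5=>grp=5,rB=0  c:6=>cB=0,tig=3,lo=0
L=5*4+3=23  i=0*4+0*2+0=0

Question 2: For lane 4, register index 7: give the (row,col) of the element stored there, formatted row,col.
9,9

lane 4→4/4=1, 4 mod 4=0
i=7  r:1+8→9  c:2·0+1+8→9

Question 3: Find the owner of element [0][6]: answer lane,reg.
3,0

r=0⇒gr=0,Rb=0  c=6⇒Cb=0,th=3,odd=0
L=0*4+3=3  i=0*4+0*2+0=0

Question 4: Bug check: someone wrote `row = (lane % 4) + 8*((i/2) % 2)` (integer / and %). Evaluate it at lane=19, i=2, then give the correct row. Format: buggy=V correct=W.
`(lane % 4) + 8*((i/2) % 2)`[19,2]⇒11
L=19⇒gr=19>>2=4, th=19&3=3
[2]⇒row 4+8=12  col 3·2+0+0=6
row: 11 vs 12

buggy=11 correct=12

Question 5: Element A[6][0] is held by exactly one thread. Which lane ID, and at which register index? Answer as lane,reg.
24,0

r=6⇒gr=6,Rb=0  c=0⇒Cb=0,th=0,odd=0
L=6*4+0=24  i=0*4+0*2+0=0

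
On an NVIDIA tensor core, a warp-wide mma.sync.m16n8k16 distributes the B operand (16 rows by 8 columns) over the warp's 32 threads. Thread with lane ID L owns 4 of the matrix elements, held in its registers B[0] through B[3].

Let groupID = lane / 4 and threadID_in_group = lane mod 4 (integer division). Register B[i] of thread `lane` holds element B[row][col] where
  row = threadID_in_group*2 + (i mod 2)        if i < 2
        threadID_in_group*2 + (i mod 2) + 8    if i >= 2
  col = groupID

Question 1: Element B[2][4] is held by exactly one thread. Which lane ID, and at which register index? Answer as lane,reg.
17,0

c=4→G=4  r=2→rhi=0,T=1,p=0
L=4*4+1=17  i=0*2+0=0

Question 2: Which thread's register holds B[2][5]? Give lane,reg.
21,0

c:5=>grp=5  r:2=>rB=0,tig=1,lo=0
L=5*4+1=21  i=0*2+0=0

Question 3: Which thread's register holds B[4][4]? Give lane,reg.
c=4→G=4  r=4→rhi=0,T=2,p=0
L=4*4+2=18  i=0*2+0=0

18,0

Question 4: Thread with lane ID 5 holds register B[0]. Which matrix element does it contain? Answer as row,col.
2,1

L=5->g=5>>2=1, t=5&3=1
[0]->row 1·2+0+0=2  col g=1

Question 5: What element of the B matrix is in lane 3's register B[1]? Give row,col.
lane 3->3/4=0, 3 mod 4=3
i=1  r:2·3+1+0->7  c:0

7,0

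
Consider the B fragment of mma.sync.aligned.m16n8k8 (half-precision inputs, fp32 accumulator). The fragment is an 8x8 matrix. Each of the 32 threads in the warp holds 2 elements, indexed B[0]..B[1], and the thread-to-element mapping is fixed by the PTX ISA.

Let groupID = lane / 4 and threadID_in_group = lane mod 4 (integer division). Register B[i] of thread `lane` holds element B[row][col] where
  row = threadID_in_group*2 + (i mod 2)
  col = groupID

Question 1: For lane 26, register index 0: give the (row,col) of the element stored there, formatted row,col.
26: grp=6,tig=2
[0] (2*2+0,6) = (4,6)

4,6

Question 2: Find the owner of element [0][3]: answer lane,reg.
c:3=>grp=3  r:0=>tig=0,lo=0
L=3*4+0=12  i=0=0

12,0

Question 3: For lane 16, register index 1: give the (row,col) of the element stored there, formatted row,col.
L=16⇒gr=16>>2=4, th=16&3=0
[1]⇒row 0·2+1=1  col gr=4

1,4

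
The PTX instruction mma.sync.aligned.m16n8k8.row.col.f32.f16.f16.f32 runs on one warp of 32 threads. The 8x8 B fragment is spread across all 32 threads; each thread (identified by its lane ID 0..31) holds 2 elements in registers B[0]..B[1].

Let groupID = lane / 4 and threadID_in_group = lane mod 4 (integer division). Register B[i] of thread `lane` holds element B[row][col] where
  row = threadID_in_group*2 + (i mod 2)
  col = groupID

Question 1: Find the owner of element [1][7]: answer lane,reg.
28,1

c=7⇒gr=7  r=1⇒th=0,odd=1
L=7*4+0=28  i=1=1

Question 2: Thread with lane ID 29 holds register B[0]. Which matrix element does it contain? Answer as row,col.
2,7

L=29=>grp=29>>2=7, tig=29&3=1
[0]=>row 1·2+0=2  col grp=7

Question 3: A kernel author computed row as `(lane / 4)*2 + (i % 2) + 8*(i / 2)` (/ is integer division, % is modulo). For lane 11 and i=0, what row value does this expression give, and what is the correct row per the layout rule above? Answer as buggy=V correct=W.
buggy=4 correct=6

`(lane / 4)*2 + (i % 2) + 8*(i / 2)`[11,0]->4
lane 11: g=2 (11/4), t=3 (11%4)
i=0: r=3*2+0=6, c=g=2
row: 4 vs 6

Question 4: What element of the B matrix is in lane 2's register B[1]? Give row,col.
2: gid=0,tid=2
[1] (2*2+1,0) = (5,0)

5,0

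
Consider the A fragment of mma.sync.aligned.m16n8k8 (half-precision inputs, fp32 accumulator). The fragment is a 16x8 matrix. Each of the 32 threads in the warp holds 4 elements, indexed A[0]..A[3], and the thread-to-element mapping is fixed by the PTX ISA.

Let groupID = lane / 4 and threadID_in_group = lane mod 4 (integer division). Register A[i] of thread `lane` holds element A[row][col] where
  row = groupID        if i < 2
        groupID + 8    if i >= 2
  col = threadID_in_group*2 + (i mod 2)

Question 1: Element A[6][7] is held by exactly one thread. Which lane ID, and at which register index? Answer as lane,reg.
r=6⇒gr=6,Rb=0  c=7⇒th=3,odd=1
L=6*4+3=27  i=0*2+1=1

27,1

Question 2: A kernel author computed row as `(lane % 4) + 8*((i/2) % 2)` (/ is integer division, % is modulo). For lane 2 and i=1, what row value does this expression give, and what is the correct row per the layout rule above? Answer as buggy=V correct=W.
`(lane % 4) + 8*((i/2) % 2)`[2,1]->2
2: gid=0,tid=2
[1] (0+0,2*2+1) = (0,5)
row: 2 vs 0

buggy=2 correct=0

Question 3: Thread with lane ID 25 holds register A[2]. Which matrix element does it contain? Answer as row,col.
14,2

25: grp=6,tig=1
[2] (6+8,1*2+0) = (14,2)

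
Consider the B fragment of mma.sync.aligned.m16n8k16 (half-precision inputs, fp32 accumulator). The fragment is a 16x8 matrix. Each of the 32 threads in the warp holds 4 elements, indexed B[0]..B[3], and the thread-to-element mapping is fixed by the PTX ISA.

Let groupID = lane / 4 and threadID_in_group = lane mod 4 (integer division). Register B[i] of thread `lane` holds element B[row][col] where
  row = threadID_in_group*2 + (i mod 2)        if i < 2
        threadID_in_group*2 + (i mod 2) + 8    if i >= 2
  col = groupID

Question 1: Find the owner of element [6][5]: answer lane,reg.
23,0

c=5⇒gr=5  r=6⇒Rb=0,th=3,odd=0
L=5*4+3=23  i=0*2+0=0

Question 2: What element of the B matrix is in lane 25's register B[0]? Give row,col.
25: gr=6,th=1
[0] (1*2+0+0,6) = (2,6)

2,6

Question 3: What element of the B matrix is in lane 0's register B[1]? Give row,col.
1,0

L=0⇒gr=0>>2=0, th=0&3=0
[1]⇒row 0·2+1+0=1  col gr=0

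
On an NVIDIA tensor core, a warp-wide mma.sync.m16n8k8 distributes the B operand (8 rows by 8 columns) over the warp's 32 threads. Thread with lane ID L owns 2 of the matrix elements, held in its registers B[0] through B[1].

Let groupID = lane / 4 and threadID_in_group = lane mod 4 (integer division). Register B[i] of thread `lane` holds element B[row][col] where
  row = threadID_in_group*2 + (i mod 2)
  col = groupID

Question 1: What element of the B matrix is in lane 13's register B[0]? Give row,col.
lane 13->13/4=3, 13 mod 4=1
i=0  r:2·1+0->2  c:3

2,3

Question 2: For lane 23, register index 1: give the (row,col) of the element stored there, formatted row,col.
lane 23: gid=5 (23/4), tid=3 (23%4)
i=1: r=3*2+1=7, c=gid=5

7,5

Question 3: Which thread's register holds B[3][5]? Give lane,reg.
c:5=>grp=5  r:3=>tig=1,lo=1
L=5*4+1=21  i=1=1

21,1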